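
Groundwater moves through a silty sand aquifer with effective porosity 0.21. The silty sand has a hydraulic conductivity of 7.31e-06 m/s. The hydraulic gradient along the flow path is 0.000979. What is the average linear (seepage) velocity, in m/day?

0.00294

Convert K: 7.31e-06 m/s × 86400 = 0.6316 m/day.
Hydraulic gradient i = 0.000979.
Darcy flux q = K · i = 0.6316 × 0.0009790 = 0.0006183 m/day.
Seepage velocity v = q / n_e = 0.0006183 / 0.21 = 0.002944 m/day.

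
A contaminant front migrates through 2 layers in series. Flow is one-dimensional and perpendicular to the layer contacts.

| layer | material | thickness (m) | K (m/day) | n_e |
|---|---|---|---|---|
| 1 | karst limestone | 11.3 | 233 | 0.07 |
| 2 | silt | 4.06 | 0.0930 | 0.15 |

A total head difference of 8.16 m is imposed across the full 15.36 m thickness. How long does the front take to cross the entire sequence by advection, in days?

7.50

With flow normal to the layers, continuity requires the same specific discharge q through every layer.
Σ(b_i/K_i) = 11.3/233 + 4.06/0.0930 = 43.70 d.
q = Δh / Σ(b_i/K_i) = 8.16 / 43.70 = 0.1867 m/day.
In each layer the seepage velocity is v_i = q/n_i, so the layer transit time is t_i = b_i·n_i / q:
  layer 1 (karst limestone): t_1 = 11.3 × 0.07 / 0.1867 = 4.237 d
  layer 2 (silt): t_2 = 4.06 × 0.15 / 0.1867 = 3.262 d
Total t = Σ t_i = 7.498 days.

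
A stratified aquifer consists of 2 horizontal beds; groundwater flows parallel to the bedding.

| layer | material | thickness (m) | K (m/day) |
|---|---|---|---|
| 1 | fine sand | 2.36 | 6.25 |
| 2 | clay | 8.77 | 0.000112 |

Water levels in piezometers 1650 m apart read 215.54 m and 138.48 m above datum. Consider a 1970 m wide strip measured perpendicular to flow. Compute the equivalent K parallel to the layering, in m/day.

1.33

Flow is parallel to layering, so each bed carries its own Darcy discharge and the transmissivities add.
Σ(K_i·b_i) = 6.25×2.36 + 0.000112×8.77 = 14.75 m²/day.
Total thickness b = 11.13 m, so K_eq = Σ(K_i·b_i)/b = 1.325 m/day.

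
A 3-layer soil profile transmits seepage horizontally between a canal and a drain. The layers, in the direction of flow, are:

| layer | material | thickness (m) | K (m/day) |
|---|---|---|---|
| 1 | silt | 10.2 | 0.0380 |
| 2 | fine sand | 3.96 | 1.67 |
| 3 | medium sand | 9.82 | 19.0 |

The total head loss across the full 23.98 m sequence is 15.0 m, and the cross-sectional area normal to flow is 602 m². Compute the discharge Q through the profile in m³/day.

33.3

Flow is perpendicular to layering, so the layers act in series and the equivalent K is the thickness-weighted harmonic mean.
Total thickness L = 10.2 + 3.96 + 9.82 = 23.98 m.
Σ(b_i/K_i) = 10.2/0.0380 + 3.96/1.67 + 9.82/19.0 = 271.3 d.
K_eq = L / Σ(b_i/K_i) = 23.98 / 271.3 = 0.08839 m/day.
Q = K_eq · A · (Δh/L) = 0.08839 × 602 × (15.0/23.98) = 33.28 m³/day.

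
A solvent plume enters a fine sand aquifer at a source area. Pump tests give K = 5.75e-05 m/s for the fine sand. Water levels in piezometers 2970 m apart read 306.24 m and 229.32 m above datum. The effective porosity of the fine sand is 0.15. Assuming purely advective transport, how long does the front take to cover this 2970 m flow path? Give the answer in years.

9.48

Convert K: 5.75e-05 m/s × 86400 = 4.968 m/day.
Hydraulic gradient i = (306.24 − 229.32) / 2970 = 76.92 / 2970 = 0.02590.
Darcy flux q = K · i = 4.968 × 0.02590 = 0.1287 m/day.
Seepage velocity v = q / n_e = 0.1287 / 0.15 = 0.8578 m/day.
Travel time t = L / v = 2970 / 0.8578 = 3462 days = 9.480 years.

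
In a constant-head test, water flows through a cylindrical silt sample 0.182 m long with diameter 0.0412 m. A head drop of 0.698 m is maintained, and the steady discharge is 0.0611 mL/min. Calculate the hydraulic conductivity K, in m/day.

0.0172

Cross-sectional area A = π·(d/2)² = π × (0.0412/2)² = 0.001333 m².
Convert discharge: 0.0611 mL/min = 1.018e-09 m³/s.
Darcy's law rearranged: K = Q·L / (A·Δh) = 1.018e-09 × 0.182 / (0.001333 × 0.698) = 1.992e-07 m/s = 0.01721 m/day.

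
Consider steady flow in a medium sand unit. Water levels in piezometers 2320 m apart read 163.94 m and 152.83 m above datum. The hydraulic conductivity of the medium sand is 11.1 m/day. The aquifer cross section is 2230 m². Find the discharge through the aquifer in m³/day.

119

Hydraulic gradient i = (163.94 − 152.83) / 2320 = 11.11 / 2320 = 0.004789.
Darcy's law: Q = K · A · i = 11.10 × 2230 × 0.004789 = 118.5 m³/day.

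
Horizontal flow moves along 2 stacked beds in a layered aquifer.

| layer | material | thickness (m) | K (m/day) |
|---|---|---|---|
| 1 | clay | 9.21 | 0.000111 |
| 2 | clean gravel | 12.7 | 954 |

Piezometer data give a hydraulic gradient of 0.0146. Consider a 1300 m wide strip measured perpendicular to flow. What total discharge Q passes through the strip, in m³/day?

230000

Flow is parallel to layering, so each bed carries its own Darcy discharge and the transmissivities add.
Σ(K_i·b_i) = 0.000111×9.21 + 954×12.7 = 12116 m²/day.
Hydraulic gradient i = 0.0146.
Q = Σ(K_i·b_i) · W · i = 12116 × 1300 × 0.01460 = 2.300e+05 m³/day.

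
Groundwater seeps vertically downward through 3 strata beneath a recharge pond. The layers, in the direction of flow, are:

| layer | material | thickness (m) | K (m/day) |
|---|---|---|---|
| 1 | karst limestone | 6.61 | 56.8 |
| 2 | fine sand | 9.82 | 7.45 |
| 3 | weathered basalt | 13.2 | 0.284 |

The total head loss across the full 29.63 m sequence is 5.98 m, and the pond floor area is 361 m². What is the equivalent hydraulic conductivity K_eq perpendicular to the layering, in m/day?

0.618

Flow is perpendicular to layering, so the layers act in series and the equivalent K is the thickness-weighted harmonic mean.
Total thickness L = 6.61 + 9.82 + 13.2 = 29.63 m.
Σ(b_i/K_i) = 6.61/56.8 + 9.82/7.45 + 13.2/0.284 = 47.91 d.
K_eq = L / Σ(b_i/K_i) = 29.63 / 47.91 = 0.6184 m/day.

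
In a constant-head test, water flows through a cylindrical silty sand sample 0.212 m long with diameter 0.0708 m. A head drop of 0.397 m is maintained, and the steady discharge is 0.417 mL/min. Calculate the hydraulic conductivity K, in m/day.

Cross-sectional area A = π·(d/2)² = π × (0.0708/2)² = 0.003937 m².
Convert discharge: 0.417 mL/min = 6.950e-09 m³/s.
Darcy's law rearranged: K = Q·L / (A·Δh) = 6.950e-09 × 0.212 / (0.003937 × 0.397) = 9.427e-07 m/s = 0.08145 m/day.

0.0814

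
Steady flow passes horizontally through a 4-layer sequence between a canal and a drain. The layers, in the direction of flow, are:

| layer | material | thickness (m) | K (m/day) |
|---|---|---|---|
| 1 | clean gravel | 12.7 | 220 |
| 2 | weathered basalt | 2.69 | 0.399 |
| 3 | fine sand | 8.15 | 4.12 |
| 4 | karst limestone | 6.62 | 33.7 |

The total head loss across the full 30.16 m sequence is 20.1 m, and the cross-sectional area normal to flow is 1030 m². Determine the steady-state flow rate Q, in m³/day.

Flow is perpendicular to layering, so the layers act in series and the equivalent K is the thickness-weighted harmonic mean.
Total thickness L = 12.7 + 2.69 + 8.15 + 6.62 = 30.16 m.
Σ(b_i/K_i) = 12.7/220 + 2.69/0.399 + 8.15/4.12 + 6.62/33.7 = 8.974 d.
K_eq = L / Σ(b_i/K_i) = 30.16 / 8.974 = 3.361 m/day.
Q = K_eq · A · (Δh/L) = 3.361 × 1030 × (20.1/30.16) = 2307 m³/day.

2310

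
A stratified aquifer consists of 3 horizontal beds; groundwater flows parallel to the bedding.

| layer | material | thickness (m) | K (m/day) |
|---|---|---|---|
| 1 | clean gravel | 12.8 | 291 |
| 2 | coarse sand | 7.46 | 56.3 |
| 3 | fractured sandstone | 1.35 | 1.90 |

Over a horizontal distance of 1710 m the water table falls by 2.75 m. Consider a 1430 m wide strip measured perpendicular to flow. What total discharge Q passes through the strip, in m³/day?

9540

Flow is parallel to layering, so each bed carries its own Darcy discharge and the transmissivities add.
Σ(K_i·b_i) = 291×12.8 + 56.3×7.46 + 1.90×1.35 = 4147 m²/day.
Hydraulic gradient i = Δh / L = 2.75 / 1710 = 0.001608.
Q = Σ(K_i·b_i) · W · i = 4147 × 1430 × 0.001608 = 9538 m³/day.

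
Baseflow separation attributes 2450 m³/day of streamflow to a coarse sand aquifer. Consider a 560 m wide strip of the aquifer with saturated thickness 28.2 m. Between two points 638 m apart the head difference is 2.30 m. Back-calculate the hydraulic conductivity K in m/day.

43.0

Cross-sectional area A = 560 × 28.2 = 15792 m².
Hydraulic gradient i = Δh / L = 2.30 / 638 = 0.003605.
From Q = K·A·i, K = Q / (A·i) = 2450 / (15792 × 0.003605) = 43.03 m/day.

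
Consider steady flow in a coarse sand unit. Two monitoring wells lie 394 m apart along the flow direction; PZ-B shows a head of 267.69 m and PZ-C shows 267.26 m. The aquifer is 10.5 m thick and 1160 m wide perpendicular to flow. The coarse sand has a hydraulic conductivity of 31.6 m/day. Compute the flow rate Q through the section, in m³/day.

Cross-sectional area A = 1160 × 10.5 = 12180 m².
Hydraulic gradient i = (267.69 − 267.26) / 394 = 0.43 / 394 = 0.001091.
Darcy's law: Q = K · A · i = 31.60 × 12180 × 0.001091 = 420.1 m³/day.

420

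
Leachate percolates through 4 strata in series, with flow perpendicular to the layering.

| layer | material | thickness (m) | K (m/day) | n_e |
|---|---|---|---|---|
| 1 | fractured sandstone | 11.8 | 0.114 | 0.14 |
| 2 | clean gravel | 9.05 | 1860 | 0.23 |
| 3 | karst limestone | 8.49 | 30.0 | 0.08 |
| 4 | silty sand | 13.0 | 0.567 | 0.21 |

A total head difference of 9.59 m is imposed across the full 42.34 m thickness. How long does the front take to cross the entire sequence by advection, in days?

With flow normal to the layers, continuity requires the same specific discharge q through every layer.
Σ(b_i/K_i) = 11.8/0.114 + 9.05/1860 + 8.49/30.0 + 13.0/0.567 = 126.7 d.
q = Δh / Σ(b_i/K_i) = 9.59 / 126.7 = 0.07568 m/day.
In each layer the seepage velocity is v_i = q/n_i, so the layer transit time is t_i = b_i·n_i / q:
  layer 1 (fractured sandstone): t_1 = 11.8 × 0.14 / 0.07568 = 21.83 d
  layer 2 (clean gravel): t_2 = 9.05 × 0.23 / 0.07568 = 27.51 d
  layer 3 (karst limestone): t_3 = 8.49 × 0.08 / 0.07568 = 8.975 d
  layer 4 (silty sand): t_4 = 13.0 × 0.21 / 0.07568 = 36.07 d
Total t = Σ t_i = 94.39 days.

94.4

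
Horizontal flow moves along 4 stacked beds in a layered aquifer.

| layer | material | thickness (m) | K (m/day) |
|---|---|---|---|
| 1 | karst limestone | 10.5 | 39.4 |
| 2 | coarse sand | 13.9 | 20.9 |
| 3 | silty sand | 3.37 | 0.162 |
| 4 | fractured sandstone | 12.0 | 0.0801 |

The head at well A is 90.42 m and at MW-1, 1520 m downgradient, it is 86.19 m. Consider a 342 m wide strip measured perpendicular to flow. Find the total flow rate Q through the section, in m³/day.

Flow is parallel to layering, so each bed carries its own Darcy discharge and the transmissivities add.
Σ(K_i·b_i) = 39.4×10.5 + 20.9×13.9 + 0.162×3.37 + 0.0801×12.0 = 705.7 m²/day.
Hydraulic gradient i = (90.42 − 86.19) / 1520 = 4.23 / 1520 = 0.002783.
Q = Σ(K_i·b_i) · W · i = 705.7 × 342 × 0.002783 = 671.7 m³/day.

672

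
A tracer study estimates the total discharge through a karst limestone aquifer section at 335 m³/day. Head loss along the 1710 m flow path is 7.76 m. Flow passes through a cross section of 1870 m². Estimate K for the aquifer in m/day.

Hydraulic gradient i = Δh / L = 7.76 / 1710 = 0.004538.
From Q = K·A·i, K = Q / (A·i) = 335 / (1870 × 0.004538) = 39.48 m/day.

39.5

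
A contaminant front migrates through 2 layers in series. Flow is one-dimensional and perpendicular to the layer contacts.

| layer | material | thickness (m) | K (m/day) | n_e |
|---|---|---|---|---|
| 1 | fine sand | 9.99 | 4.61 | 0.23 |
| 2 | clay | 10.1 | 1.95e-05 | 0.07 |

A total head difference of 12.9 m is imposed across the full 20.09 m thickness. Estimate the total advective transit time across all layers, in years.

With flow normal to the layers, continuity requires the same specific discharge q through every layer.
Σ(b_i/K_i) = 9.99/4.61 + 10.1/1.95e-05 = 5.180e+05 d.
q = Δh / Σ(b_i/K_i) = 12.9 / 5.180e+05 = 2.491e-05 m/day.
In each layer the seepage velocity is v_i = q/n_i, so the layer transit time is t_i = b_i·n_i / q:
  layer 1 (fine sand): t_1 = 9.99 × 0.23 / 2.491e-05 = 92255 d
  layer 2 (clay): t_2 = 10.1 × 0.07 / 2.491e-05 = 28387 d
Total t = Σ t_i = 1.206e+05 days = 330.3 years.

330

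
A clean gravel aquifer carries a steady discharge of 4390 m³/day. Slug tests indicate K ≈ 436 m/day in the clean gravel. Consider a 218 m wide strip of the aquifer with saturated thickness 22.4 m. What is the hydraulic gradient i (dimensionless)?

Cross-sectional area A = 218 × 22.4 = 4883 m².
From Q = K·A·i, i = Q / (K·A) = 4390 / (436.0 × 4883) = 0.002062.

0.00206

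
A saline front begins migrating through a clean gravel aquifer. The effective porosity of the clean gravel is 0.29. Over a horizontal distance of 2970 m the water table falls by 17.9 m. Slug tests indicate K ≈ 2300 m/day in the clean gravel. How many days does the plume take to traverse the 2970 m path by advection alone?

62.1

Hydraulic gradient i = Δh / L = 17.9 / 2970 = 0.006027.
Darcy flux q = K · i = 2300 × 0.006027 = 13.86 m/day.
Seepage velocity v = q / n_e = 13.86 / 0.29 = 47.80 m/day.
Travel time t = L / v = 2970 / 47.80 = 62.13 days.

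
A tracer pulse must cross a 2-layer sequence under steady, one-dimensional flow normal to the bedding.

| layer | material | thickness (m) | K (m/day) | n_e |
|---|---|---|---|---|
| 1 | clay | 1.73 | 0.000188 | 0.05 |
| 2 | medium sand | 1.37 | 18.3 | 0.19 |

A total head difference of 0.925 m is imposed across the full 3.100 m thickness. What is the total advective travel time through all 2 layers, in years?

9.45

With flow normal to the layers, continuity requires the same specific discharge q through every layer.
Σ(b_i/K_i) = 1.73/0.000188 + 1.37/18.3 = 9202 d.
q = Δh / Σ(b_i/K_i) = 0.925 / 9202 = 0.0001005 m/day.
In each layer the seepage velocity is v_i = q/n_i, so the layer transit time is t_i = b_i·n_i / q:
  layer 1 (clay): t_1 = 1.73 × 0.05 / 0.0001005 = 860.5 d
  layer 2 (medium sand): t_2 = 1.37 × 0.19 / 0.0001005 = 2590 d
Total t = Σ t_i = 3450 days = 9.446 years.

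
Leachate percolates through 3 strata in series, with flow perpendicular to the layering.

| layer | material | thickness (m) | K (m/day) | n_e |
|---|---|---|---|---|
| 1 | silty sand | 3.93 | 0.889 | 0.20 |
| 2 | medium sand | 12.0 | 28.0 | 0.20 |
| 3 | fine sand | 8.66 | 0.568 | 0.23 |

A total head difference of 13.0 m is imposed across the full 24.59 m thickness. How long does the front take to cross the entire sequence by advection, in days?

With flow normal to the layers, continuity requires the same specific discharge q through every layer.
Σ(b_i/K_i) = 3.93/0.889 + 12.0/28.0 + 8.66/0.568 = 20.10 d.
q = Δh / Σ(b_i/K_i) = 13.0 / 20.10 = 0.6469 m/day.
In each layer the seepage velocity is v_i = q/n_i, so the layer transit time is t_i = b_i·n_i / q:
  layer 1 (silty sand): t_1 = 3.93 × 0.20 / 0.6469 = 1.215 d
  layer 2 (medium sand): t_2 = 12.0 × 0.20 / 0.6469 = 3.710 d
  layer 3 (fine sand): t_3 = 8.66 × 0.23 / 0.6469 = 3.079 d
Total t = Σ t_i = 8.004 days.

8.00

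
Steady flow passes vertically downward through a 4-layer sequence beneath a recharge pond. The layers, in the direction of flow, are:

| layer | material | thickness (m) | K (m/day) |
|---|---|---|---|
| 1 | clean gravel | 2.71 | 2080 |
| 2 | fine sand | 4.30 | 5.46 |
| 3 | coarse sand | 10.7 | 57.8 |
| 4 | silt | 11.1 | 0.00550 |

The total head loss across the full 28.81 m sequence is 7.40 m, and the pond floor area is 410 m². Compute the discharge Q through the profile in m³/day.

1.50

Flow is perpendicular to layering, so the layers act in series and the equivalent K is the thickness-weighted harmonic mean.
Total thickness L = 2.71 + 4.30 + 10.7 + 11.1 = 28.81 m.
Σ(b_i/K_i) = 2.71/2080 + 4.30/5.46 + 10.7/57.8 + 11.1/0.00550 = 2019 d.
K_eq = L / Σ(b_i/K_i) = 28.81 / 2019 = 0.01427 m/day.
Q = K_eq · A · (Δh/L) = 0.01427 × 410 × (7.40/28.81) = 1.503 m³/day.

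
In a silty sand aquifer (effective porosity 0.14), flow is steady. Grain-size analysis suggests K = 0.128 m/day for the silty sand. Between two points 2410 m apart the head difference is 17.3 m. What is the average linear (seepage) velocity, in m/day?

Hydraulic gradient i = Δh / L = 17.3 / 2410 = 0.007178.
Darcy flux q = K · i = 0.1280 × 0.007178 = 0.0009188 m/day.
Seepage velocity v = q / n_e = 0.0009188 / 0.14 = 0.006563 m/day.

0.00656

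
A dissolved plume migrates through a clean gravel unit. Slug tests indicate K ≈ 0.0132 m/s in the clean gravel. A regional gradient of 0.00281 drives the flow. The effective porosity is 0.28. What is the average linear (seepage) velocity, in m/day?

Convert K: 0.0132 m/s × 86400 = 1140 m/day.
Hydraulic gradient i = 0.00281.
Darcy flux q = K · i = 1140 × 0.002810 = 3.205 m/day.
Seepage velocity v = q / n_e = 3.205 / 0.28 = 11.45 m/day.

11.4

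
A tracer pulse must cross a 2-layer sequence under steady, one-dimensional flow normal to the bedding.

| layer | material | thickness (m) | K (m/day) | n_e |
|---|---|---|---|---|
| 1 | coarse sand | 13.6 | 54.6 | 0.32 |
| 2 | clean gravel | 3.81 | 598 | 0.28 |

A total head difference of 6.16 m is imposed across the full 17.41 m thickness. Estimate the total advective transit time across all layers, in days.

With flow normal to the layers, continuity requires the same specific discharge q through every layer.
Σ(b_i/K_i) = 13.6/54.6 + 3.81/598 = 0.2555 d.
q = Δh / Σ(b_i/K_i) = 6.16 / 0.2555 = 24.11 m/day.
In each layer the seepage velocity is v_i = q/n_i, so the layer transit time is t_i = b_i·n_i / q:
  layer 1 (coarse sand): t_1 = 13.6 × 0.32 / 24.11 = 0.1805 d
  layer 2 (clean gravel): t_2 = 3.81 × 0.28 / 24.11 = 0.04424 d
Total t = Σ t_i = 0.2247 days.

0.225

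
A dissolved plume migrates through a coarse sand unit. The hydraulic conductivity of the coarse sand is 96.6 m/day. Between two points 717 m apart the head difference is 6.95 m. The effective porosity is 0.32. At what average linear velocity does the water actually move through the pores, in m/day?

2.93

Hydraulic gradient i = Δh / L = 6.95 / 717 = 0.009693.
Darcy flux q = K · i = 96.60 × 0.009693 = 0.9364 m/day.
Seepage velocity v = q / n_e = 0.9364 / 0.32 = 2.926 m/day.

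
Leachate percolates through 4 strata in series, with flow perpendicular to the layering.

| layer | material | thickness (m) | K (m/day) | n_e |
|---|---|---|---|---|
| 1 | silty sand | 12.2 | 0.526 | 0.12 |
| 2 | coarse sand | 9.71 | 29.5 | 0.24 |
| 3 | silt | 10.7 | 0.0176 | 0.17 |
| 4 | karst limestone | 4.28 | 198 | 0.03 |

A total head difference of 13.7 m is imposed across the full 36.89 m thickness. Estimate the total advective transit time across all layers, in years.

0.725

With flow normal to the layers, continuity requires the same specific discharge q through every layer.
Σ(b_i/K_i) = 12.2/0.526 + 9.71/29.5 + 10.7/0.0176 + 4.28/198 = 631.5 d.
q = Δh / Σ(b_i/K_i) = 13.7 / 631.5 = 0.02169 m/day.
In each layer the seepage velocity is v_i = q/n_i, so the layer transit time is t_i = b_i·n_i / q:
  layer 1 (silty sand): t_1 = 12.2 × 0.12 / 0.02169 = 67.48 d
  layer 2 (coarse sand): t_2 = 9.71 × 0.24 / 0.02169 = 107.4 d
  layer 3 (silt): t_3 = 10.7 × 0.17 / 0.02169 = 83.85 d
  layer 4 (karst limestone): t_4 = 4.28 × 0.03 / 0.02169 = 5.919 d
Total t = Σ t_i = 264.7 days = 0.7246 years.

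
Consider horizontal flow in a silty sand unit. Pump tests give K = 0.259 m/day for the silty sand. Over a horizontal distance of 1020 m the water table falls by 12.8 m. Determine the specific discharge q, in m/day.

Hydraulic gradient i = Δh / L = 12.8 / 1020 = 0.01255.
Specific discharge q = K · i = 0.2590 × 0.01255 = 0.003250 m/day.

0.00325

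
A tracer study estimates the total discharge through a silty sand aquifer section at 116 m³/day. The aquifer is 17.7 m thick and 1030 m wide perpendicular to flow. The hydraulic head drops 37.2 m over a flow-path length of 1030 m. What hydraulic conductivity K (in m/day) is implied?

0.176

Cross-sectional area A = 1030 × 17.7 = 18231 m².
Hydraulic gradient i = Δh / L = 37.2 / 1030 = 0.03612.
From Q = K·A·i, K = Q / (A·i) = 116 / (18231 × 0.03612) = 0.1762 m/day.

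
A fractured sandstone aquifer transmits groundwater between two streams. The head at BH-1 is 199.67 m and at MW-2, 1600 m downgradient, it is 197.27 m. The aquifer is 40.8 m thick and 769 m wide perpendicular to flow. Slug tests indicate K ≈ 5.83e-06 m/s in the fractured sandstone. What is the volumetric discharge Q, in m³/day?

23.7

Convert K: 5.83e-06 m/s × 86400 = 0.5037 m/day.
Cross-sectional area A = 769 × 40.8 = 31375 m².
Hydraulic gradient i = (199.67 − 197.27) / 1600 = 2.4 / 1600 = 0.001500.
Darcy's law: Q = K · A · i = 0.5037 × 31375 × 0.001500 = 23.71 m³/day.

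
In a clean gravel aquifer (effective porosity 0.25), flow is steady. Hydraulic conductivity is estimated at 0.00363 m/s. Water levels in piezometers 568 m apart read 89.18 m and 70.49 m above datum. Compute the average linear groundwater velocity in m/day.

41.3

Convert K: 0.00363 m/s × 86400 = 313.6 m/day.
Hydraulic gradient i = (89.18 − 70.49) / 568 = 18.69 / 568 = 0.03290.
Darcy flux q = K · i = 313.6 × 0.03290 = 10.32 m/day.
Seepage velocity v = q / n_e = 10.32 / 0.25 = 41.28 m/day.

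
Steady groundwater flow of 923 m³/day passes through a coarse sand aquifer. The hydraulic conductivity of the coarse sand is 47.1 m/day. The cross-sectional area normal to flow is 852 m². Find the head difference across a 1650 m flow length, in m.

38.0

From Q = K·A·i, i = Q / (K·A) = 923 / (47.10 × 852.0) = 0.02300.
Head loss Δh = i · L = 0.02300 × 1650 = 37.95 m.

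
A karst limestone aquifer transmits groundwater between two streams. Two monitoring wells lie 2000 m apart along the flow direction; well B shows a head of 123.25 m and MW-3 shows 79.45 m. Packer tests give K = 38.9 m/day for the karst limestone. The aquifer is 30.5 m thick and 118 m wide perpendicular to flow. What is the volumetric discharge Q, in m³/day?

3070

Cross-sectional area A = 118 × 30.5 = 3599 m².
Hydraulic gradient i = (123.25 − 79.45) / 2000 = 43.8 / 2000 = 0.02190.
Darcy's law: Q = K · A · i = 38.90 × 3599 × 0.02190 = 3066 m³/day.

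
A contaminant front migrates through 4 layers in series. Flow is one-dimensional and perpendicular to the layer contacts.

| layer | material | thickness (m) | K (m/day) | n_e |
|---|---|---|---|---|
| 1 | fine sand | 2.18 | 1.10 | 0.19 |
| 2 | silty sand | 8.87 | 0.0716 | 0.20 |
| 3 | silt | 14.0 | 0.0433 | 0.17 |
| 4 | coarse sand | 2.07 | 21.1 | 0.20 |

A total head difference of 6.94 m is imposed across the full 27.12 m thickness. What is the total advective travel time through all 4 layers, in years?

0.883

With flow normal to the layers, continuity requires the same specific discharge q through every layer.
Σ(b_i/K_i) = 2.18/1.10 + 8.87/0.0716 + 14.0/0.0433 + 2.07/21.1 = 449.3 d.
q = Δh / Σ(b_i/K_i) = 6.94 / 449.3 = 0.01545 m/day.
In each layer the seepage velocity is v_i = q/n_i, so the layer transit time is t_i = b_i·n_i / q:
  layer 1 (fine sand): t_1 = 2.18 × 0.19 / 0.01545 = 26.81 d
  layer 2 (silty sand): t_2 = 8.87 × 0.20 / 0.01545 = 114.8 d
  layer 3 (silt): t_3 = 14.0 × 0.17 / 0.01545 = 154.1 d
  layer 4 (coarse sand): t_4 = 2.07 × 0.20 / 0.01545 = 26.80 d
Total t = Σ t_i = 322.5 days = 0.8831 years.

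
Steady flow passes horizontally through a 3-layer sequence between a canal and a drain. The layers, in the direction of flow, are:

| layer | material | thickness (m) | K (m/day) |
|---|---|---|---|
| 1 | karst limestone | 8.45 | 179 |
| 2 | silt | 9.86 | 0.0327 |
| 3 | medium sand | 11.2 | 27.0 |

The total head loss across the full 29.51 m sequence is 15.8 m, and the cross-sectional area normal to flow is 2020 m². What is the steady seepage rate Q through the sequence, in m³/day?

106

Flow is perpendicular to layering, so the layers act in series and the equivalent K is the thickness-weighted harmonic mean.
Total thickness L = 8.45 + 9.86 + 11.2 = 29.51 m.
Σ(b_i/K_i) = 8.45/179 + 9.86/0.0327 + 11.2/27.0 = 302.0 d.
K_eq = L / Σ(b_i/K_i) = 29.51 / 302.0 = 0.09772 m/day.
Q = K_eq · A · (Δh/L) = 0.09772 × 2020 × (15.8/29.51) = 105.7 m³/day.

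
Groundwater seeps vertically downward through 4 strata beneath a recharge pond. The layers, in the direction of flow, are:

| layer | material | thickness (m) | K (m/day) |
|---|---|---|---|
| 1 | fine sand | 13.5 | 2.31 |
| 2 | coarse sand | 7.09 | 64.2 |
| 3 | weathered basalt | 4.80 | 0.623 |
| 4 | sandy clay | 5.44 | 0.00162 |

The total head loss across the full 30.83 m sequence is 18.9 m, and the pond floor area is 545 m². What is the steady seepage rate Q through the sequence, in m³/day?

3.06

Flow is perpendicular to layering, so the layers act in series and the equivalent K is the thickness-weighted harmonic mean.
Total thickness L = 13.5 + 7.09 + 4.80 + 5.44 = 30.83 m.
Σ(b_i/K_i) = 13.5/2.31 + 7.09/64.2 + 4.80/0.623 + 5.44/0.00162 = 3372 d.
K_eq = L / Σ(b_i/K_i) = 30.83 / 3372 = 0.009144 m/day.
Q = K_eq · A · (Δh/L) = 0.009144 × 545 × (18.9/30.83) = 3.055 m³/day.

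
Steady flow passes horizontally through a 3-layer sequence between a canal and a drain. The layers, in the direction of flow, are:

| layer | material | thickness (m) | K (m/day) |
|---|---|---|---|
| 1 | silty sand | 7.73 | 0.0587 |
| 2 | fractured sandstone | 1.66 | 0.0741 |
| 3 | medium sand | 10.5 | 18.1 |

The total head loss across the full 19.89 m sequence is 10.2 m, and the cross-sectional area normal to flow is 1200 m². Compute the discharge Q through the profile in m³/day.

Flow is perpendicular to layering, so the layers act in series and the equivalent K is the thickness-weighted harmonic mean.
Total thickness L = 7.73 + 1.66 + 10.5 = 19.89 m.
Σ(b_i/K_i) = 7.73/0.0587 + 1.66/0.0741 + 10.5/18.1 = 154.7 d.
K_eq = L / Σ(b_i/K_i) = 19.89 / 154.7 = 0.1286 m/day.
Q = K_eq · A · (Δh/L) = 0.1286 × 1200 × (10.2/19.89) = 79.14 m³/day.

79.1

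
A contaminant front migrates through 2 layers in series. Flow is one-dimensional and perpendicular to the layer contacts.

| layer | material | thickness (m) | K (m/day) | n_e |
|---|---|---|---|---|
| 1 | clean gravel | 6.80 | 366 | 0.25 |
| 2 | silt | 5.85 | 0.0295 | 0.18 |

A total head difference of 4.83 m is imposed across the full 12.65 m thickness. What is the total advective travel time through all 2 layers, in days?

113

With flow normal to the layers, continuity requires the same specific discharge q through every layer.
Σ(b_i/K_i) = 6.80/366 + 5.85/0.0295 = 198.3 d.
q = Δh / Σ(b_i/K_i) = 4.83 / 198.3 = 0.02435 m/day.
In each layer the seepage velocity is v_i = q/n_i, so the layer transit time is t_i = b_i·n_i / q:
  layer 1 (clean gravel): t_1 = 6.80 × 0.25 / 0.02435 = 69.80 d
  layer 2 (silt): t_2 = 5.85 × 0.18 / 0.02435 = 43.24 d
Total t = Σ t_i = 113.0 days.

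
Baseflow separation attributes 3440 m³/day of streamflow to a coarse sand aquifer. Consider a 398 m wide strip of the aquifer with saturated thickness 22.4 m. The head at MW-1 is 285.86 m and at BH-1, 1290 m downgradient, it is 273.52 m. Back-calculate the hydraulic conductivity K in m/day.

40.3

Cross-sectional area A = 398 × 22.4 = 8915 m².
Hydraulic gradient i = (285.86 − 273.52) / 1290 = 12.34 / 1290 = 0.009566.
From Q = K·A·i, K = Q / (A·i) = 3440 / (8915 × 0.009566) = 40.34 m/day.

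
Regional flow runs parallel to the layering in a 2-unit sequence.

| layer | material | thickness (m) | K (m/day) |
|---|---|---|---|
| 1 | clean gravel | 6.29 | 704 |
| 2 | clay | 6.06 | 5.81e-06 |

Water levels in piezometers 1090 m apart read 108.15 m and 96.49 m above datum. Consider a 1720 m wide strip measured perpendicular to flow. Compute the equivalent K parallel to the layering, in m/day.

Flow is parallel to layering, so each bed carries its own Darcy discharge and the transmissivities add.
Σ(K_i·b_i) = 704×6.29 + 5.81e-06×6.06 = 4428 m²/day.
Total thickness b = 12.35 m, so K_eq = Σ(K_i·b_i)/b = 358.6 m/day.

359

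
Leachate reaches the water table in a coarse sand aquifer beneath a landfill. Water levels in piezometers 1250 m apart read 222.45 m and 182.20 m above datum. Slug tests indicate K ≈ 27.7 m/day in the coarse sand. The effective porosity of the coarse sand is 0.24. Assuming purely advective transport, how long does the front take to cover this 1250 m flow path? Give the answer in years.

0.921

Hydraulic gradient i = (222.45 − 182.20) / 1250 = 40.25 / 1250 = 0.03220.
Darcy flux q = K · i = 27.70 × 0.03220 = 0.8919 m/day.
Seepage velocity v = q / n_e = 0.8919 / 0.24 = 3.716 m/day.
Travel time t = L / v = 1250 / 3.716 = 336.3 days = 0.9209 years.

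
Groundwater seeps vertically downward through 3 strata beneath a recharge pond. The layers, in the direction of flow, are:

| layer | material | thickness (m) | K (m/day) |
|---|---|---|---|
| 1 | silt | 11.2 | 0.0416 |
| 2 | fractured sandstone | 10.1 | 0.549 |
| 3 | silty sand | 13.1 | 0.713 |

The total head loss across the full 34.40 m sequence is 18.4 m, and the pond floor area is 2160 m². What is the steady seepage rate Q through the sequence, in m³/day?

Flow is perpendicular to layering, so the layers act in series and the equivalent K is the thickness-weighted harmonic mean.
Total thickness L = 11.2 + 10.1 + 13.1 = 34.40 m.
Σ(b_i/K_i) = 11.2/0.0416 + 10.1/0.549 + 13.1/0.713 = 306.0 d.
K_eq = L / Σ(b_i/K_i) = 34.40 / 306.0 = 0.1124 m/day.
Q = K_eq · A · (Δh/L) = 0.1124 × 2160 × (18.4/34.40) = 129.9 m³/day.

130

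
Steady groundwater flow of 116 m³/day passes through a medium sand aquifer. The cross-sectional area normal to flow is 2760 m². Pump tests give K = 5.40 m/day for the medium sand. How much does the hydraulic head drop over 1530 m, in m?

11.9

From Q = K·A·i, i = Q / (K·A) = 116 / (5.400 × 2760) = 0.007783.
Head loss Δh = i · L = 0.007783 × 1530 = 11.91 m.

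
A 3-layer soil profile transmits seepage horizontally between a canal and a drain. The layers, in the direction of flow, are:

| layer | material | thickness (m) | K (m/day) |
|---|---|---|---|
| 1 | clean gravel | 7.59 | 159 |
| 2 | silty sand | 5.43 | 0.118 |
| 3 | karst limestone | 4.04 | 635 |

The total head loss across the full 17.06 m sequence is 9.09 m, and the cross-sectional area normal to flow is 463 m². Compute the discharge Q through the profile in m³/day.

Flow is perpendicular to layering, so the layers act in series and the equivalent K is the thickness-weighted harmonic mean.
Total thickness L = 7.59 + 5.43 + 4.04 = 17.06 m.
Σ(b_i/K_i) = 7.59/159 + 5.43/0.118 + 4.04/635 = 46.07 d.
K_eq = L / Σ(b_i/K_i) = 17.06 / 46.07 = 0.3703 m/day.
Q = K_eq · A · (Δh/L) = 0.3703 × 463 × (9.09/17.06) = 91.35 m³/day.

91.4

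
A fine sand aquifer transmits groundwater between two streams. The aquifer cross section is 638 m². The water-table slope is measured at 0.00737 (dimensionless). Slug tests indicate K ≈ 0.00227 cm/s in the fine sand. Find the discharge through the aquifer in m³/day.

9.22

Convert K: 0.00227 cm/s × 864 = 1.961 m/day.
Hydraulic gradient i = 0.00737.
Darcy's law: Q = K · A · i = 1.961 × 638.0 × 0.007370 = 9.222 m³/day.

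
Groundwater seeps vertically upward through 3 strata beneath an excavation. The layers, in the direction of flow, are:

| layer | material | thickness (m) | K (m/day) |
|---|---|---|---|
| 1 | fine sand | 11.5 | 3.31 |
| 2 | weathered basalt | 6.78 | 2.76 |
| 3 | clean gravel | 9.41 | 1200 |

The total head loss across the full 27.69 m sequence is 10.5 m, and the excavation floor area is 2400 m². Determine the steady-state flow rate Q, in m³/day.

4240

Flow is perpendicular to layering, so the layers act in series and the equivalent K is the thickness-weighted harmonic mean.
Total thickness L = 11.5 + 6.78 + 9.41 = 27.69 m.
Σ(b_i/K_i) = 11.5/3.31 + 6.78/2.76 + 9.41/1200 = 5.939 d.
K_eq = L / Σ(b_i/K_i) = 27.69 / 5.939 = 4.663 m/day.
Q = K_eq · A · (Δh/L) = 4.663 × 2400 × (10.5/27.69) = 4243 m³/day.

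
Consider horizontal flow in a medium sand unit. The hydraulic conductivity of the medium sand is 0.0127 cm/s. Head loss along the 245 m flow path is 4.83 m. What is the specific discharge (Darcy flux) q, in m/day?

0.216

Convert K: 0.0127 cm/s × 864 = 10.97 m/day.
Hydraulic gradient i = Δh / L = 4.83 / 245 = 0.01971.
Specific discharge q = K · i = 10.97 × 0.01971 = 0.2163 m/day.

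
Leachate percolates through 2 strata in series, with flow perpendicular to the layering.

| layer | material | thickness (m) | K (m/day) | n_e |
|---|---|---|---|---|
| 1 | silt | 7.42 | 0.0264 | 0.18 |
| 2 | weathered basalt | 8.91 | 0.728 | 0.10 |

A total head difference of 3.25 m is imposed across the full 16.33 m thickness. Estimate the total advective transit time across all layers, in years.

With flow normal to the layers, continuity requires the same specific discharge q through every layer.
Σ(b_i/K_i) = 7.42/0.0264 + 8.91/0.728 = 293.3 d.
q = Δh / Σ(b_i/K_i) = 3.25 / 293.3 = 0.01108 m/day.
In each layer the seepage velocity is v_i = q/n_i, so the layer transit time is t_i = b_i·n_i / q:
  layer 1 (silt): t_1 = 7.42 × 0.18 / 0.01108 = 120.5 d
  layer 2 (weathered basalt): t_2 = 8.91 × 0.10 / 0.01108 = 80.41 d
Total t = Σ t_i = 200.9 days = 0.5501 years.

0.550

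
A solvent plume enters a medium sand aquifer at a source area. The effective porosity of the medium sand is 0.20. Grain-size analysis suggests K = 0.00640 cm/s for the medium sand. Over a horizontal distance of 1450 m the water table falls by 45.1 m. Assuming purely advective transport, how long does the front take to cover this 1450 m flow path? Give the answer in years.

Convert K: 0.00640 cm/s × 864 = 5.530 m/day.
Hydraulic gradient i = Δh / L = 45.1 / 1450 = 0.03110.
Darcy flux q = K · i = 5.530 × 0.03110 = 0.1720 m/day.
Seepage velocity v = q / n_e = 0.1720 / 0.20 = 0.8599 m/day.
Travel time t = L / v = 1450 / 0.8599 = 1686 days = 4.616 years.

4.62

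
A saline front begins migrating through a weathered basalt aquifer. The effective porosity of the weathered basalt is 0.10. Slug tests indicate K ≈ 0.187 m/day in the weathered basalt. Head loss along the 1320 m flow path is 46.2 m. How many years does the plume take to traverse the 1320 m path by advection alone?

Hydraulic gradient i = Δh / L = 46.2 / 1320 = 0.03500.
Darcy flux q = K · i = 0.1870 × 0.03500 = 0.006545 m/day.
Seepage velocity v = q / n_e = 0.006545 / 0.10 = 0.06545 m/day.
Travel time t = L / v = 1320 / 0.06545 = 20168 days = 55.22 years.

55.2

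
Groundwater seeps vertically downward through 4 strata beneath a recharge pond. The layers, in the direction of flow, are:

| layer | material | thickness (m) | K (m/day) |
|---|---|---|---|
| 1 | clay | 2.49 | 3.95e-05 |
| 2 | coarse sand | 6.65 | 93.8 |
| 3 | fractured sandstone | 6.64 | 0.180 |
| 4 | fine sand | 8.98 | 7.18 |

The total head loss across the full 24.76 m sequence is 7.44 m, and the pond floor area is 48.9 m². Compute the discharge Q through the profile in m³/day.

0.00577

Flow is perpendicular to layering, so the layers act in series and the equivalent K is the thickness-weighted harmonic mean.
Total thickness L = 2.49 + 6.65 + 6.64 + 8.98 = 24.76 m.
Σ(b_i/K_i) = 2.49/3.95e-05 + 6.65/93.8 + 6.64/0.180 + 8.98/7.18 = 63076 d.
K_eq = L / Σ(b_i/K_i) = 24.76 / 63076 = 0.0003925 m/day.
Q = K_eq · A · (Δh/L) = 0.0003925 × 48.9 × (7.44/24.76) = 0.005768 m³/day.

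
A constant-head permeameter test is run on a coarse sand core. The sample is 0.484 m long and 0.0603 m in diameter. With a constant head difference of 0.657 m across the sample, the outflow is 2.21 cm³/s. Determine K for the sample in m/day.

Cross-sectional area A = π·(d/2)² = π × (0.0603/2)² = 0.002856 m².
Convert discharge: 2.21 cm³/s = 2.210e-06 m³/s.
Darcy's law rearranged: K = Q·L / (A·Δh) = 2.210e-06 × 0.484 / (0.002856 × 0.657) = 0.0005701 m/s = 49.26 m/day.

49.3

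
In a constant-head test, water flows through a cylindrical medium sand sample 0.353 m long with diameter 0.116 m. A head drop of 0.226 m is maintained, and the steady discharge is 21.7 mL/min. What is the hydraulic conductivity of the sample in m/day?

Cross-sectional area A = π·(d/2)² = π × (0.116/2)² = 0.01057 m².
Convert discharge: 21.7 mL/min = 3.617e-07 m³/s.
Darcy's law rearranged: K = Q·L / (A·Δh) = 3.617e-07 × 0.353 / (0.01057 × 0.226) = 5.345e-05 m/s = 4.618 m/day.

4.62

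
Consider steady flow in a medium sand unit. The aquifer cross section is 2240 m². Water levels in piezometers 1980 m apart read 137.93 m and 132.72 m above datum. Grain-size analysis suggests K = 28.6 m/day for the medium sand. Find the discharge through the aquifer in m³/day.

169

Hydraulic gradient i = (137.93 − 132.72) / 1980 = 5.21 / 1980 = 0.002631.
Darcy's law: Q = K · A · i = 28.60 × 2240 × 0.002631 = 168.6 m³/day.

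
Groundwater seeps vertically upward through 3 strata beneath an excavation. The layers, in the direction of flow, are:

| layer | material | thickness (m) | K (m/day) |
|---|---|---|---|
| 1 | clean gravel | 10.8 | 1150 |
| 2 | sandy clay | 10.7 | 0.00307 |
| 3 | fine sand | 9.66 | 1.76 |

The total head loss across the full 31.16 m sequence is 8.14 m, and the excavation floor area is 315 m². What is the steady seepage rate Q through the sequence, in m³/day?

Flow is perpendicular to layering, so the layers act in series and the equivalent K is the thickness-weighted harmonic mean.
Total thickness L = 10.8 + 10.7 + 9.66 = 31.16 m.
Σ(b_i/K_i) = 10.8/1150 + 10.7/0.00307 + 9.66/1.76 = 3491 d.
K_eq = L / Σ(b_i/K_i) = 31.16 / 3491 = 0.008926 m/day.
Q = K_eq · A · (Δh/L) = 0.008926 × 315 × (8.14/31.16) = 0.7345 m³/day.

0.735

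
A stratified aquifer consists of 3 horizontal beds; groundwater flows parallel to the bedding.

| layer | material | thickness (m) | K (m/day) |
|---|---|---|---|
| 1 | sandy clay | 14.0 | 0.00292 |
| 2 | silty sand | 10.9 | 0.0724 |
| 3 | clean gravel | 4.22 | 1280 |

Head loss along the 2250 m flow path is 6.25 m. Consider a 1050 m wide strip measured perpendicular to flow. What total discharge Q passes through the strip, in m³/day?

Flow is parallel to layering, so each bed carries its own Darcy discharge and the transmissivities add.
Σ(K_i·b_i) = 0.00292×14.0 + 0.0724×10.9 + 1280×4.22 = 5402 m²/day.
Hydraulic gradient i = Δh / L = 6.25 / 2250 = 0.002778.
Q = Σ(K_i·b_i) · W · i = 5402 × 1050 × 0.002778 = 15757 m³/day.

15800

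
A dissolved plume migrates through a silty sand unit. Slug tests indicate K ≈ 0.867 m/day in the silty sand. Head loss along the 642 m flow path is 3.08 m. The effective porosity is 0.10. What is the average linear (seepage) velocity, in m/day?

0.0416

Hydraulic gradient i = Δh / L = 3.08 / 642 = 0.004798.
Darcy flux q = K · i = 0.8670 × 0.004798 = 0.004159 m/day.
Seepage velocity v = q / n_e = 0.004159 / 0.10 = 0.04159 m/day.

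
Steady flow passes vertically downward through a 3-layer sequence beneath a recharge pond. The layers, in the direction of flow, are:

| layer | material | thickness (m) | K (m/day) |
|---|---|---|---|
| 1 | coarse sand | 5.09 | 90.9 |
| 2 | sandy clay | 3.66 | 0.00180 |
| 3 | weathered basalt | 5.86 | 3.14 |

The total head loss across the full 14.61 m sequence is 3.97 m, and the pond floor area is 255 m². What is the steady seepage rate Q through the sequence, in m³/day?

Flow is perpendicular to layering, so the layers act in series and the equivalent K is the thickness-weighted harmonic mean.
Total thickness L = 5.09 + 3.66 + 5.86 = 14.61 m.
Σ(b_i/K_i) = 5.09/90.9 + 3.66/0.00180 + 5.86/3.14 = 2035 d.
K_eq = L / Σ(b_i/K_i) = 14.61 / 2035 = 0.007178 m/day.
Q = K_eq · A · (Δh/L) = 0.007178 × 255 × (3.97/14.61) = 0.4974 m³/day.

0.497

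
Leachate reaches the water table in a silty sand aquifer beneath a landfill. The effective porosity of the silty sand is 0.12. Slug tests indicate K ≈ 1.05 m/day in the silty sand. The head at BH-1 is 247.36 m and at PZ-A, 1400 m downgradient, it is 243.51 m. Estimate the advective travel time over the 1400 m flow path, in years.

159

Hydraulic gradient i = (247.36 − 243.51) / 1400 = 3.85 / 1400 = 0.002750.
Darcy flux q = K · i = 1.050 × 0.002750 = 0.002888 m/day.
Seepage velocity v = q / n_e = 0.002888 / 0.12 = 0.02406 m/day.
Travel time t = L / v = 1400 / 0.02406 = 58182 days = 159.3 years.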